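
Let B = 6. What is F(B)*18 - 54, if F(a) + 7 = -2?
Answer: -216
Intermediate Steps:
F(a) = -9 (F(a) = -7 - 2 = -9)
F(B)*18 - 54 = -9*18 - 54 = -162 - 54 = -216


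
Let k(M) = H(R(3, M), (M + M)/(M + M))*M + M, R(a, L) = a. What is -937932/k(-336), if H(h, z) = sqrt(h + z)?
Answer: 78161/84 ≈ 930.49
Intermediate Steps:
k(M) = 3*M (k(M) = sqrt(3 + (M + M)/(M + M))*M + M = sqrt(3 + (2*M)/((2*M)))*M + M = sqrt(3 + (2*M)*(1/(2*M)))*M + M = sqrt(3 + 1)*M + M = sqrt(4)*M + M = 2*M + M = 3*M)
-937932/k(-336) = -937932/(3*(-336)) = -937932/(-1008) = -937932*(-1/1008) = 78161/84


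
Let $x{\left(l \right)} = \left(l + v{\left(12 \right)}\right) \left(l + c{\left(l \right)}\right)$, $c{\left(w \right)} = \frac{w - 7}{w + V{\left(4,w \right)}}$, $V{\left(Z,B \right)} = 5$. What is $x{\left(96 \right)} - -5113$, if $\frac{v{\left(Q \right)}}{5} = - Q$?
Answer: $\frac{868673}{101} \approx 8600.7$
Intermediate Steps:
$v{\left(Q \right)} = - 5 Q$ ($v{\left(Q \right)} = 5 \left(- Q\right) = - 5 Q$)
$c{\left(w \right)} = \frac{-7 + w}{5 + w}$ ($c{\left(w \right)} = \frac{w - 7}{w + 5} = \frac{-7 + w}{5 + w}$)
$x{\left(l \right)} = \left(-60 + l\right) \left(l + \frac{-7 + l}{5 + l}\right)$ ($x{\left(l \right)} = \left(l - 60\right) \left(l + \frac{-7 + l}{5 + l}\right) = \left(-60 + l\right) \left(l + \frac{-7 + l}{5 + l}\right)$)
$x{\left(96 \right)} - -5113 = \frac{420 + 96^{3} - 35232 - 54 \cdot 96^{2}}{5 + 96} - -5113 = \frac{420 + 884736 - 35232 - 497664}{101} + 5113 = \frac{1}{101} \cdot 352260 + 5113 = \frac{352260}{101} + 5113 = \frac{868673}{101}$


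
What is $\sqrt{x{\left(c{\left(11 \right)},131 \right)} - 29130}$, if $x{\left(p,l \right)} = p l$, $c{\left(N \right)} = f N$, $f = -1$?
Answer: $i \sqrt{30571} \approx 174.85 i$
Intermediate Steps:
$c{\left(N \right)} = - N$
$x{\left(p,l \right)} = l p$
$\sqrt{x{\left(c{\left(11 \right)},131 \right)} - 29130} = \sqrt{131 \left(\left(-1\right) 11\right) - 29130} = \sqrt{131 \left(-11\right) - 29130} = \sqrt{-1441 - 29130} = \sqrt{-30571} = i \sqrt{30571}$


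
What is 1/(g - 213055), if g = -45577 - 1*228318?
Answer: -1/486950 ≈ -2.0536e-6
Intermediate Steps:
g = -273895 (g = -45577 - 228318 = -273895)
1/(g - 213055) = 1/(-273895 - 213055) = 1/(-486950) = -1/486950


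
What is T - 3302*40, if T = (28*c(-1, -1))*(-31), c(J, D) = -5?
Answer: -127740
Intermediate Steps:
T = 4340 (T = (28*(-5))*(-31) = -140*(-31) = 4340)
T - 3302*40 = 4340 - 3302*40 = 4340 - 1*132080 = 4340 - 132080 = -127740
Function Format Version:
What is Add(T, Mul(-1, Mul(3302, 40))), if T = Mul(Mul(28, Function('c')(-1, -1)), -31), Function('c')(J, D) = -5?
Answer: -127740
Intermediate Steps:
T = 4340 (T = Mul(Mul(28, -5), -31) = Mul(-140, -31) = 4340)
Add(T, Mul(-1, Mul(3302, 40))) = Add(4340, Mul(-1, Mul(3302, 40))) = Add(4340, Mul(-1, 132080)) = Add(4340, -132080) = -127740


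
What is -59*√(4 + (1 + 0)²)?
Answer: -59*√5 ≈ -131.93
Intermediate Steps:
-59*√(4 + (1 + 0)²) = -59*√(4 + 1²) = -59*√(4 + 1) = -59*√5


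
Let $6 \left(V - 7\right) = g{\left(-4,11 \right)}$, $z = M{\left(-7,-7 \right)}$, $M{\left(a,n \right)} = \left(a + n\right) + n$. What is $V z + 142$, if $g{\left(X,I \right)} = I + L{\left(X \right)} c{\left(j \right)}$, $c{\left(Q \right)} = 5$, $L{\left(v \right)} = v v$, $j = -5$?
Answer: $- \frac{647}{2} \approx -323.5$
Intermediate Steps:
$L{\left(v \right)} = v^{2}$
$g{\left(X,I \right)} = I + 5 X^{2}$ ($g{\left(X,I \right)} = I + X^{2} \cdot 5 = I + 5 X^{2}$)
$M{\left(a,n \right)} = a + 2 n$
$z = -21$ ($z = -7 + 2 \left(-7\right) = -7 - 14 = -21$)
$V = \frac{133}{6}$ ($V = 7 + \frac{11 + 5 \left(-4\right)^{2}}{6} = 7 + \frac{11 + 5 \cdot 16}{6} = 7 + \frac{11 + 80}{6} = 7 + \frac{1}{6} \cdot 91 = 7 + \frac{91}{6} = \frac{133}{6} \approx 22.167$)
$V z + 142 = \frac{133}{6} \left(-21\right) + 142 = - \frac{931}{2} + 142 = - \frac{647}{2}$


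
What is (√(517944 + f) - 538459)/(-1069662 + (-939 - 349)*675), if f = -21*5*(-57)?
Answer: 538459/1939062 - √523929/1939062 ≈ 0.27732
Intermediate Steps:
f = 5985 (f = -105*(-57) = 5985)
(√(517944 + f) - 538459)/(-1069662 + (-939 - 349)*675) = (√(517944 + 5985) - 538459)/(-1069662 + (-939 - 349)*675) = (√523929 - 538459)/(-1069662 - 1288*675) = (-538459 + √523929)/(-1069662 - 869400) = (-538459 + √523929)/(-1939062) = (-538459 + √523929)*(-1/1939062) = 538459/1939062 - √523929/1939062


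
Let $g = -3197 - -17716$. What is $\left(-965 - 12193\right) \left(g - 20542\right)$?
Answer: $79250634$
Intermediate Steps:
$g = 14519$ ($g = -3197 + 17716 = 14519$)
$\left(-965 - 12193\right) \left(g - 20542\right) = \left(-965 - 12193\right) \left(14519 - 20542\right) = \left(-13158\right) \left(-6023\right) = 79250634$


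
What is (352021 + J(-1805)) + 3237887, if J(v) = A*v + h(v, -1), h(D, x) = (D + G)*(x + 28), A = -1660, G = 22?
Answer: 6538067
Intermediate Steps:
h(D, x) = (22 + D)*(28 + x) (h(D, x) = (D + 22)*(x + 28) = (22 + D)*(28 + x))
J(v) = 594 - 1633*v (J(v) = -1660*v + (616 + 22*(-1) + 28*v + v*(-1)) = -1660*v + (616 - 22 + 28*v - v) = -1660*v + (594 + 27*v) = 594 - 1633*v)
(352021 + J(-1805)) + 3237887 = (352021 + (594 - 1633*(-1805))) + 3237887 = (352021 + (594 + 2947565)) + 3237887 = (352021 + 2948159) + 3237887 = 3300180 + 3237887 = 6538067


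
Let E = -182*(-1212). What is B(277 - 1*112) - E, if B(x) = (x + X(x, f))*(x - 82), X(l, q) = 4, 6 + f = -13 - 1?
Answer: -206557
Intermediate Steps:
f = -20 (f = -6 + (-13 - 1) = -6 - 14 = -20)
E = 220584
B(x) = (-82 + x)*(4 + x) (B(x) = (x + 4)*(x - 82) = (4 + x)*(-82 + x) = (-82 + x)*(4 + x))
B(277 - 1*112) - E = (-328 + (277 - 1*112)² - 78*(277 - 1*112)) - 1*220584 = (-328 + (277 - 112)² - 78*(277 - 112)) - 220584 = (-328 + 165² - 78*165) - 220584 = (-328 + 27225 - 12870) - 220584 = 14027 - 220584 = -206557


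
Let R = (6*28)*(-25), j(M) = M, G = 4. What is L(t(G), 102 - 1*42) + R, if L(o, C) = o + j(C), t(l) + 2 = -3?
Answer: -4145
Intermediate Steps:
t(l) = -5 (t(l) = -2 - 3 = -5)
R = -4200 (R = 168*(-25) = -4200)
L(o, C) = C + o (L(o, C) = o + C = C + o)
L(t(G), 102 - 1*42) + R = ((102 - 1*42) - 5) - 4200 = ((102 - 42) - 5) - 4200 = (60 - 5) - 4200 = 55 - 4200 = -4145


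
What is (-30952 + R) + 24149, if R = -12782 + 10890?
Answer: -8695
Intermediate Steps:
R = -1892
(-30952 + R) + 24149 = (-30952 - 1892) + 24149 = -32844 + 24149 = -8695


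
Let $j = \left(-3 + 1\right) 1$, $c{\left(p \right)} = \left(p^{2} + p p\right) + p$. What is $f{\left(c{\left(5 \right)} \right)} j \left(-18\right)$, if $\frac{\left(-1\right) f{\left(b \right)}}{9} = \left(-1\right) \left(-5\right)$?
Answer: $-1620$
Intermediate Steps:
$c{\left(p \right)} = p + 2 p^{2}$ ($c{\left(p \right)} = \left(p^{2} + p^{2}\right) + p = 2 p^{2} + p = p + 2 p^{2}$)
$j = -2$ ($j = \left(-2\right) 1 = -2$)
$f{\left(b \right)} = -45$ ($f{\left(b \right)} = - 9 \left(\left(-1\right) \left(-5\right)\right) = \left(-9\right) 5 = -45$)
$f{\left(c{\left(5 \right)} \right)} j \left(-18\right) = \left(-45\right) \left(-2\right) \left(-18\right) = 90 \left(-18\right) = -1620$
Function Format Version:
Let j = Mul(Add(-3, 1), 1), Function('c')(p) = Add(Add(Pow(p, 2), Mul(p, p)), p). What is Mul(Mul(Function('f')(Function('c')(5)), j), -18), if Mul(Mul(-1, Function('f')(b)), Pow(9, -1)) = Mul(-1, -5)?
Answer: -1620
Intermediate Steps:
Function('c')(p) = Add(p, Mul(2, Pow(p, 2))) (Function('c')(p) = Add(Add(Pow(p, 2), Pow(p, 2)), p) = Add(Mul(2, Pow(p, 2)), p) = Add(p, Mul(2, Pow(p, 2))))
j = -2 (j = Mul(-2, 1) = -2)
Function('f')(b) = -45 (Function('f')(b) = Mul(-9, Mul(-1, -5)) = Mul(-9, 5) = -45)
Mul(Mul(Function('f')(Function('c')(5)), j), -18) = Mul(Mul(-45, -2), -18) = Mul(90, -18) = -1620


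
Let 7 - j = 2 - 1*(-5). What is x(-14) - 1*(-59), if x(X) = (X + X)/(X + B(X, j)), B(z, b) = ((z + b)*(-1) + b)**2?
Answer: 765/13 ≈ 58.846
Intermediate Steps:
j = 0 (j = 7 - (2 - 1*(-5)) = 7 - (2 + 5) = 7 - 1*7 = 7 - 7 = 0)
B(z, b) = z**2 (B(z, b) = ((b + z)*(-1) + b)**2 = ((-b - z) + b)**2 = (-z)**2 = z**2)
x(X) = 2*X/(X + X**2) (x(X) = (X + X)/(X + X**2) = (2*X)/(X + X**2) = 2*X/(X + X**2))
x(-14) - 1*(-59) = 2/(1 - 14) - 1*(-59) = 2/(-13) + 59 = 2*(-1/13) + 59 = -2/13 + 59 = 765/13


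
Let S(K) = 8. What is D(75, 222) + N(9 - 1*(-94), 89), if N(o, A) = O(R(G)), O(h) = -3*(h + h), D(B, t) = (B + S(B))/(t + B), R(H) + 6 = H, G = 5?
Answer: 1865/297 ≈ 6.2795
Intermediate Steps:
R(H) = -6 + H
D(B, t) = (8 + B)/(B + t) (D(B, t) = (B + 8)/(t + B) = (8 + B)/(B + t))
O(h) = -6*h
N(o, A) = 6 (N(o, A) = -6*(-6 + 5) = -6*(-1) = 6)
D(75, 222) + N(9 - 1*(-94), 89) = (8 + 75)/(75 + 222) + 6 = 83/297 + 6 = 1865/297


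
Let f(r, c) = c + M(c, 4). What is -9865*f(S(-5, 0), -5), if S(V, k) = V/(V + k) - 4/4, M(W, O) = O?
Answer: 9865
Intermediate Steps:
S(V, k) = -1 + V/(V + k) (S(V, k) = V/(V + k) - 4*¼ = V/(V + k) - 1 = -1 + V/(V + k))
f(r, c) = 4 + c (f(r, c) = c + 4 = 4 + c)
-9865*f(S(-5, 0), -5) = -9865*(4 - 5) = -9865*(-1) = 9865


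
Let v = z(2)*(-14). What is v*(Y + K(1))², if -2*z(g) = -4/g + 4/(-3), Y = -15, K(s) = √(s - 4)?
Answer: -5180 + 700*I*√3 ≈ -5180.0 + 1212.4*I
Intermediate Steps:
K(s) = √(-4 + s)
z(g) = ⅔ + 2/g (z(g) = -(-4/g + 4/(-3))/2 = -(-4/g + 4*(-⅓))/2 = -(-4/g - 4/3)/2 = -(-4/3 - 4/g)/2 = ⅔ + 2/g)
v = -70/3 (v = (⅔ + 2/2)*(-14) = (⅔ + 2*(½))*(-14) = (⅔ + 1)*(-14) = (5/3)*(-14) = -70/3 ≈ -23.333)
v*(Y + K(1))² = -70*(-15 + √(-4 + 1))²/3 = -70*(-15 + √(-3))²/3 = -70*(-15 + I*√3)²/3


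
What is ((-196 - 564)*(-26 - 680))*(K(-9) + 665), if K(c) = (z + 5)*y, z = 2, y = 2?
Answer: 364324240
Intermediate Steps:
K(c) = 14 (K(c) = (2 + 5)*2 = 7*2 = 14)
((-196 - 564)*(-26 - 680))*(K(-9) + 665) = ((-196 - 564)*(-26 - 680))*(14 + 665) = -760*(-706)*679 = 536560*679 = 364324240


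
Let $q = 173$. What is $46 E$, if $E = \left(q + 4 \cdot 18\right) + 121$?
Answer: $16836$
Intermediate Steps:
$E = 366$ ($E = \left(173 + 4 \cdot 18\right) + 121 = \left(173 + 72\right) + 121 = 245 + 121 = 366$)
$46 E = 46 \cdot 366 = 16836$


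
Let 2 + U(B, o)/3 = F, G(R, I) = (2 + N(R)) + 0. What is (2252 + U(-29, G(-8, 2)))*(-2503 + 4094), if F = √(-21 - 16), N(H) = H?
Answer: 3573386 + 4773*I*√37 ≈ 3.5734e+6 + 29033.0*I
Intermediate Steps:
F = I*√37 (F = √(-37) = I*√37 ≈ 6.0828*I)
G(R, I) = 2 + R (G(R, I) = (2 + R) + 0 = 2 + R)
U(B, o) = -6 + 3*I*√37 (U(B, o) = -6 + 3*(I*√37) = -6 + 3*I*√37)
(2252 + U(-29, G(-8, 2)))*(-2503 + 4094) = (2252 + (-6 + 3*I*√37))*(-2503 + 4094) = (2246 + 3*I*√37)*1591 = 3573386 + 4773*I*√37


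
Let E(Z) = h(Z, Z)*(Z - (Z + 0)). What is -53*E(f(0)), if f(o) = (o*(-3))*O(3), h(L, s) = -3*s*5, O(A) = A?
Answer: 0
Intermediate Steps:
h(L, s) = -15*s
f(o) = -9*o (f(o) = (o*(-3))*3 = -3*o*3 = -9*o)
E(Z) = 0 (E(Z) = (-15*Z)*(Z - (Z + 0)) = (-15*Z)*(Z - Z) = -15*Z*0 = 0)
-53*E(f(0)) = -53*0 = 0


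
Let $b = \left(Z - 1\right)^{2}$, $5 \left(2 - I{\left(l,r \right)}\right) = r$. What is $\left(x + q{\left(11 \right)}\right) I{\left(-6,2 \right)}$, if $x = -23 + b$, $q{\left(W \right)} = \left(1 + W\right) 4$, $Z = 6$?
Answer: $80$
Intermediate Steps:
$I{\left(l,r \right)} = 2 - \frac{r}{5}$
$q{\left(W \right)} = 4 + 4 W$
$b = 25$ ($b = \left(6 - 1\right)^{2} = 5^{2} = 25$)
$x = 2$ ($x = -23 + 25 = 2$)
$\left(x + q{\left(11 \right)}\right) I{\left(-6,2 \right)} = \left(2 + \left(4 + 4 \cdot 11\right)\right) \left(2 - \frac{2}{5}\right) = \left(2 + \left(4 + 44\right)\right) \left(2 - \frac{2}{5}\right) = \left(2 + 48\right) \frac{8}{5} = 50 \cdot \frac{8}{5} = 80$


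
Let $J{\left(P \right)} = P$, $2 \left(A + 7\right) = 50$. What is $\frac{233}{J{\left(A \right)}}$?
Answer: $\frac{233}{18} \approx 12.944$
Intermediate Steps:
$A = 18$ ($A = -7 + \frac{1}{2} \cdot 50 = -7 + 25 = 18$)
$\frac{233}{J{\left(A \right)}} = \frac{233}{18}$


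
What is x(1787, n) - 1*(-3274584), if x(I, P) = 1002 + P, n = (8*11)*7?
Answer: 3276202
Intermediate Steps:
n = 616 (n = 88*7 = 616)
x(1787, n) - 1*(-3274584) = (1002 + 616) - 1*(-3274584) = 1618 + 3274584 = 3276202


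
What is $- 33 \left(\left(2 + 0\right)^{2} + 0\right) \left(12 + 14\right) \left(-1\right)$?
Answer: $3432$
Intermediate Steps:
$- 33 \left(\left(2 + 0\right)^{2} + 0\right) \left(12 + 14\right) \left(-1\right) = - 33 \left(2^{2} + 0\right) 26 \left(-1\right) = - 33 \left(4 + 0\right) 26 \left(-1\right) = - 33 \cdot 4 \cdot 26 \left(-1\right) = \left(-33\right) 104 \left(-1\right) = \left(-3432\right) \left(-1\right) = 3432$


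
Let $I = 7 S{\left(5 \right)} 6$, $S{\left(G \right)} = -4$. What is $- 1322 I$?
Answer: $222096$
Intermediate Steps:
$I = -168$ ($I = 7 \left(-4\right) 6 = \left(-28\right) 6 = -168$)
$- 1322 I = \left(-1322\right) \left(-168\right) = 222096$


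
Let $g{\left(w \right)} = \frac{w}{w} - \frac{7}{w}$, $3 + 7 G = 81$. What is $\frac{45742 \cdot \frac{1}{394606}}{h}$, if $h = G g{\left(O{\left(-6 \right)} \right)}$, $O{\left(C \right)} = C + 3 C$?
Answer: $\frac{640388}{79513109} \approx 0.0080539$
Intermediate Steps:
$G = \frac{78}{7}$ ($G = - \frac{3}{7} + \frac{1}{7} \cdot 81 = - \frac{3}{7} + \frac{81}{7} = \frac{78}{7} \approx 11.143$)
$O{\left(C \right)} = 4 C$
$g{\left(w \right)} = 1 - \frac{7}{w}$
$h = \frac{403}{28}$ ($h = \frac{78 \frac{-7 + 4 \left(-6\right)}{4 \left(-6\right)}}{7} = \frac{78 \frac{-7 - 24}{-24}}{7} = \frac{78 \left(\left(- \frac{1}{24}\right) \left(-31\right)\right)}{7} = \frac{78}{7} \cdot \frac{31}{24} = \frac{403}{28} \approx 14.393$)
$\frac{45742 \cdot \frac{1}{394606}}{h} = \frac{45742 \cdot \frac{1}{394606}}{\frac{403}{28}} = 45742 \cdot \frac{1}{394606} \cdot \frac{28}{403} = \frac{22871}{197303} \cdot \frac{28}{403} = \frac{640388}{79513109}$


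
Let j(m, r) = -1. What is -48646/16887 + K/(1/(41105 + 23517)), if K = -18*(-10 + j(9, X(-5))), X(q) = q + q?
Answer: 16620903902/1299 ≈ 1.2795e+7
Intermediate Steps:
X(q) = 2*q
K = 198 (K = -18*(-10 - 1) = -18*(-11) = 198)
-48646/16887 + K/(1/(41105 + 23517)) = -48646/16887 + 198/(1/(41105 + 23517)) = -48646*1/16887 + 198/(1/64622) = -3742/1299 + 198/(1/64622) = -3742/1299 + 198*64622 = -3742/1299 + 12795156 = 16620903902/1299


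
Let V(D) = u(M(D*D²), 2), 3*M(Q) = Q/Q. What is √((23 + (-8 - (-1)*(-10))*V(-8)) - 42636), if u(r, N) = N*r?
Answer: 5*I*√1705 ≈ 206.46*I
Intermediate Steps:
M(Q) = ⅓ (M(Q) = (Q/Q)/3 = (⅓)*1 = ⅓)
V(D) = ⅔ (V(D) = 2*(⅓) = ⅔)
√((23 + (-8 - (-1)*(-10))*V(-8)) - 42636) = √((23 + (-8 - (-1)*(-10))*(⅔)) - 42636) = √((23 + (-8 - 1*10)*(⅔)) - 42636) = √((23 + (-8 - 10)*(⅔)) - 42636) = √((23 - 18*⅔) - 42636) = √((23 - 12) - 42636) = √(11 - 42636) = √(-42625) = 5*I*√1705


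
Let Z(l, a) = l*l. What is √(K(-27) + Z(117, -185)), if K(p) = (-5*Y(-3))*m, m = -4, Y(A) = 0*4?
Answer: 117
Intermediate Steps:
Y(A) = 0
K(p) = 0 (K(p) = -5*0*(-4) = 0*(-4) = 0)
Z(l, a) = l²
√(K(-27) + Z(117, -185)) = √(0 + 117²) = √(0 + 13689) = √13689 = 117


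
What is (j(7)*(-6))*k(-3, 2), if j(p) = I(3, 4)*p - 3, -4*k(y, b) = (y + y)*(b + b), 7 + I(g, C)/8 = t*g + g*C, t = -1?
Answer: -3924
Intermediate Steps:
I(g, C) = -56 - 8*g + 8*C*g (I(g, C) = -56 + 8*(-g + g*C) = -56 + 8*(-g + C*g) = -56 + (-8*g + 8*C*g) = -56 - 8*g + 8*C*g)
k(y, b) = -b*y (k(y, b) = -(y + y)*(b + b)/4 = -2*y*2*b/4 = -b*y)
j(p) = -3 + 16*p (j(p) = (-56 - 8*3 + 8*4*3)*p - 3 = (-56 - 24 + 96)*p - 3 = 16*p - 3 = -3 + 16*p)
(j(7)*(-6))*k(-3, 2) = ((-3 + 16*7)*(-6))*(-1*2*(-3)) = ((-3 + 112)*(-6))*6 = (109*(-6))*6 = -654*6 = -3924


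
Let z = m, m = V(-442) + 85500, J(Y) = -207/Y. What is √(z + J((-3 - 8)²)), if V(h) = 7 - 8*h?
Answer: 2*√2693499/11 ≈ 298.40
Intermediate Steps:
m = 89043 (m = (7 - 8*(-442)) + 85500 = (7 + 3536) + 85500 = 3543 + 85500 = 89043)
z = 89043
√(z + J((-3 - 8)²)) = √(89043 - 207/(-3 - 8)²) = √(89043 - 207/((-11)²)) = √(89043 - 207/121) = √(10773996/121) = 2*√2693499/11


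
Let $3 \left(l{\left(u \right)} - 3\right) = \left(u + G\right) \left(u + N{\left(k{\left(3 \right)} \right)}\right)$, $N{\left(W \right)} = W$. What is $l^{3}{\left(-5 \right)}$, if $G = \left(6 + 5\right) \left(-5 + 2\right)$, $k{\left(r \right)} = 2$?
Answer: $68921$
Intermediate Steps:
$G = -33$ ($G = 11 \left(-3\right) = -33$)
$l{\left(u \right)} = 3 + \frac{\left(-33 + u\right) \left(2 + u\right)}{3}$ ($l{\left(u \right)} = 3 + \frac{\left(u - 33\right) \left(u + 2\right)}{3} = 3 + \frac{\left(-33 + u\right) \left(2 + u\right)}{3}$)
$l^{3}{\left(-5 \right)} = \left(-19 - - \frac{155}{3} + \frac{\left(-5\right)^{2}}{3}\right)^{3} = \left(-19 + \frac{155}{3} + \frac{1}{3} \cdot 25\right)^{3} = \left(-19 + \frac{155}{3} + \frac{25}{3}\right)^{3} = 41^{3} = 68921$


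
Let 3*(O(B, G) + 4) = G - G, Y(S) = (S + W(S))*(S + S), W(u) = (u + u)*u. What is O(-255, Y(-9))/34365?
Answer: -4/34365 ≈ -0.00011640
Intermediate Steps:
W(u) = 2*u² (W(u) = (2*u)*u = 2*u²)
Y(S) = 2*S*(S + 2*S²) (Y(S) = (S + 2*S²)*(S + S) = (S + 2*S²)*(2*S) = 2*S*(S + 2*S²))
O(B, G) = -4 (O(B, G) = -4 + (G - G)/3 = -4 + (⅓)*0 = -4 + 0 = -4)
O(-255, Y(-9))/34365 = -4/34365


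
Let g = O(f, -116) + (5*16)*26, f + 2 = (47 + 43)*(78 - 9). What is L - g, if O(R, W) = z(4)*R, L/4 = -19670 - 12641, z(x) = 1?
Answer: -137532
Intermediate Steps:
f = 6208 (f = -2 + (47 + 43)*(78 - 9) = -2 + 90*69 = -2 + 6210 = 6208)
L = -129244 (L = 4*(-19670 - 12641) = 4*(-32311) = -129244)
O(R, W) = R (O(R, W) = 1*R = R)
g = 8288 (g = 6208 + (5*16)*26 = 6208 + 80*26 = 6208 + 2080 = 8288)
L - g = -129244 - 1*8288 = -129244 - 8288 = -137532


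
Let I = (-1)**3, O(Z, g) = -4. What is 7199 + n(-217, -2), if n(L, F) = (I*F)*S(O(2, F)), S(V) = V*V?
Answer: 7231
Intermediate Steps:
S(V) = V**2
I = -1
n(L, F) = -16*F (n(L, F) = -F*(-4)**2 = -F*16 = -16*F)
7199 + n(-217, -2) = 7199 - 16*(-2) = 7199 + 32 = 7231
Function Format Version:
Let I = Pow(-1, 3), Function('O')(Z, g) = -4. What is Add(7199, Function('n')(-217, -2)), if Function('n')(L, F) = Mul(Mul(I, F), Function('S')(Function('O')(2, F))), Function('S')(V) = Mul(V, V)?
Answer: 7231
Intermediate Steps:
Function('S')(V) = Pow(V, 2)
I = -1
Function('n')(L, F) = Mul(-16, F) (Function('n')(L, F) = Mul(Mul(-1, F), Pow(-4, 2)) = Mul(Mul(-1, F), 16) = Mul(-16, F))
Add(7199, Function('n')(-217, -2)) = Add(7199, Mul(-16, -2)) = Add(7199, 32) = 7231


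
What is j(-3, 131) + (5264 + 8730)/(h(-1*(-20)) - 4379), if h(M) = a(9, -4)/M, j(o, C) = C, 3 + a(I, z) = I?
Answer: 5596157/43787 ≈ 127.80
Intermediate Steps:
a(I, z) = -3 + I
h(M) = 6/M (h(M) = (-3 + 9)/M = 6/M)
j(-3, 131) + (5264 + 8730)/(h(-1*(-20)) - 4379) = 131 + (5264 + 8730)/(6/((-1*(-20))) - 4379) = 131 + 13994/(6/20 - 4379) = 131 + 13994/(6*(1/20) - 4379) = 131 + 13994/(3/10 - 4379) = 131 + 13994/(-43787/10) = 131 + 13994*(-10/43787) = 131 - 139940/43787 = 5596157/43787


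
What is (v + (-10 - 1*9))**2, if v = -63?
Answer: 6724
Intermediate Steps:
(v + (-10 - 1*9))**2 = (-63 + (-10 - 1*9))**2 = (-63 + (-10 - 9))**2 = (-63 - 19)**2 = (-82)**2 = 6724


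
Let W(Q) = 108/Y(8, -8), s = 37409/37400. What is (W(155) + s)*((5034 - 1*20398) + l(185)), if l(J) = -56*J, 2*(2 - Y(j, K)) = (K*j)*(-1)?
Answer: 625292561/9350 ≈ 66876.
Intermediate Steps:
Y(j, K) = 2 + K*j/2 (Y(j, K) = 2 - K*j*(-1)/2 = 2 - (-1)*K*j/2 = 2 + K*j/2)
s = 37409/37400 (s = 37409*(1/37400) = 37409/37400 ≈ 1.0002)
W(Q) = -18/5 (W(Q) = 108/(2 + (½)*(-8)*8) = 108/(2 - 32) = 108/(-30) = 108*(-1/30) = -18/5)
(W(155) + s)*((5034 - 1*20398) + l(185)) = (-18/5 + 37409/37400)*((5034 - 1*20398) - 56*185) = -97231*((5034 - 20398) - 10360)/37400 = -97231*(-15364 - 10360)/37400 = -97231/37400*(-25724) = 625292561/9350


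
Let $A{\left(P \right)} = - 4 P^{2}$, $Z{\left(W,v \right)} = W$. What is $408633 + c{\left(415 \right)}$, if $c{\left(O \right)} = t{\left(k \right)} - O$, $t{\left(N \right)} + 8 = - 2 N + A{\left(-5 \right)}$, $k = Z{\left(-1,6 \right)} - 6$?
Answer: $408124$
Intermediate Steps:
$k = -7$ ($k = -1 - 6 = -7$)
$t{\left(N \right)} = -108 - 2 N$ ($t{\left(N \right)} = -8 - \left(100 + 2 N\right) = -108 - 2 N$)
$c{\left(O \right)} = -94 - O$ ($c{\left(O \right)} = \left(-108 - -14\right) - O = \left(-108 + 14\right) - O = -94 - O$)
$408633 + c{\left(415 \right)} = 408633 - 509 = 408124$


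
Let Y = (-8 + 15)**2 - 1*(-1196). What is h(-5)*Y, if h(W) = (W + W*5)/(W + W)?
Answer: 3735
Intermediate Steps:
h(W) = 3 (h(W) = (W + 5*W)/((2*W)) = (6*W)*(1/(2*W)) = 3)
Y = 1245 (Y = 7**2 + 1196 = 49 + 1196 = 1245)
h(-5)*Y = 3*1245 = 3735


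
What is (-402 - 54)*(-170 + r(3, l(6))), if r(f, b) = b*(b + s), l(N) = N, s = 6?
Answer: 44688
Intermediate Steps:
r(f, b) = b*(6 + b) (r(f, b) = b*(b + 6) = b*(6 + b))
(-402 - 54)*(-170 + r(3, l(6))) = (-402 - 54)*(-170 + 6*(6 + 6)) = -456*(-170 + 6*12) = -456*(-170 + 72) = -456*(-98) = 44688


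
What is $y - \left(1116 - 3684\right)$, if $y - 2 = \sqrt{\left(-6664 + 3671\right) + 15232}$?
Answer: $2570 + \sqrt{12239} \approx 2680.6$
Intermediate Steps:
$y = 2 + \sqrt{12239}$ ($y = 2 + \sqrt{\left(-6664 + 3671\right) + 15232} = 2 + \sqrt{-2993 + 15232} = 2 + \sqrt{12239} \approx 112.63$)
$y - \left(1116 - 3684\right) = \left(2 + \sqrt{12239}\right) - \left(1116 - 3684\right) = \left(2 + \sqrt{12239}\right) - -2568 = \left(2 + \sqrt{12239}\right) + 2568 = 2570 + \sqrt{12239}$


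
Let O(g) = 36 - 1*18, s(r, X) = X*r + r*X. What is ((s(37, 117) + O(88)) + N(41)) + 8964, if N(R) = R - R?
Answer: 17640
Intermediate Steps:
N(R) = 0
s(r, X) = 2*X*r (s(r, X) = X*r + X*r = 2*X*r)
O(g) = 18 (O(g) = 36 - 18 = 18)
((s(37, 117) + O(88)) + N(41)) + 8964 = ((2*117*37 + 18) + 0) + 8964 = ((8658 + 18) + 0) + 8964 = (8676 + 0) + 8964 = 8676 + 8964 = 17640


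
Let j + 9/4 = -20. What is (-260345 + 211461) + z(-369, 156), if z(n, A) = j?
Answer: -195625/4 ≈ -48906.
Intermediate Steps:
j = -89/4 (j = -9/4 - 20 = -89/4 ≈ -22.250)
z(n, A) = -89/4
(-260345 + 211461) + z(-369, 156) = (-260345 + 211461) - 89/4 = -48884 - 89/4 = -195625/4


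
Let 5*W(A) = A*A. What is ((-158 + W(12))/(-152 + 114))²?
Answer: 289/25 ≈ 11.560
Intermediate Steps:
W(A) = A²/5 (W(A) = (A*A)/5 = A²/5)
((-158 + W(12))/(-152 + 114))² = ((-158 + (⅕)*12²)/(-152 + 114))² = ((-158 + (⅕)*144)/(-38))² = ((-158 + 144/5)*(-1/38))² = (-646/5*(-1/38))² = (17/5)² = 289/25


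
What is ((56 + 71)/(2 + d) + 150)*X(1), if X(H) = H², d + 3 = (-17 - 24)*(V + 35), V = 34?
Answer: 424373/2830 ≈ 149.96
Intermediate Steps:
d = -2832 (d = -3 + (-17 - 24)*(34 + 35) = -3 - 41*69 = -3 - 2829 = -2832)
((56 + 71)/(2 + d) + 150)*X(1) = ((56 + 71)/(2 - 2832) + 150)*1² = (127/(-2830) + 150)*1 = (127*(-1/2830) + 150)*1 = (-127/2830 + 150)*1 = (424373/2830)*1 = 424373/2830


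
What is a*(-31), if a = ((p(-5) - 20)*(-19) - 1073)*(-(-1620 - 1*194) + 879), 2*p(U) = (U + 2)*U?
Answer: 139500093/2 ≈ 6.9750e+7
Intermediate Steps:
p(U) = U*(2 + U)/2 (p(U) = ((U + 2)*U)/2 = ((2 + U)*U)/2 = (U*(2 + U))/2 = U*(2 + U)/2)
a = -4500003/2 (a = (((1/2)*(-5)*(2 - 5) - 20)*(-19) - 1073)*(-(-1620 - 1*194) + 879) = (((1/2)*(-5)*(-3) - 20)*(-19) - 1073)*(-(-1620 - 194) + 879) = ((15/2 - 20)*(-19) - 1073)*(-1*(-1814) + 879) = (-25/2*(-19) - 1073)*(1814 + 879) = (475/2 - 1073)*2693 = -1671/2*2693 = -4500003/2 ≈ -2.2500e+6)
a*(-31) = -4500003/2*(-31) = 139500093/2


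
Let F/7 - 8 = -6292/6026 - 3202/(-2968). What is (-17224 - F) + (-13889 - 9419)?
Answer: -25925983677/638756 ≈ -40588.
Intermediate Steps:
F = 35925485/638756 (F = 56 + 7*(-6292/6026 - 3202/(-2968)) = 56 + 7*(-6292*1/6026 - 3202*(-1/2968)) = 56 + 7*(-3146/3013 + 1601/1484) = 56 + 7*(155149/4471292) = 56 + 155149/638756 = 35925485/638756 ≈ 56.243)
(-17224 - F) + (-13889 - 9419) = (-17224 - 1*35925485/638756) + (-13889 - 9419) = (-17224 - 35925485/638756) - 23308 = -11037858829/638756 - 23308 = -25925983677/638756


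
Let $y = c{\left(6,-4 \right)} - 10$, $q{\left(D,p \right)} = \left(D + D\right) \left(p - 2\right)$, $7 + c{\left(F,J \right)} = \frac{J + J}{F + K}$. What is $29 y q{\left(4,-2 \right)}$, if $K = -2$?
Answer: $17632$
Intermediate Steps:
$c{\left(F,J \right)} = -7 + \frac{2 J}{-2 + F}$ ($c{\left(F,J \right)} = -7 + \frac{J + J}{F - 2} = -7 + \frac{2 J}{-2 + F}$)
$q{\left(D,p \right)} = 2 D \left(-2 + p\right)$
$y = -19$ ($y = \frac{14 - 42 + 2 \left(-4\right)}{-2 + 6} - 10 = \frac{14 - 42 - 8}{4} - 10 = \frac{1}{4} \left(-36\right) - 10 = -9 - 10 = -19$)
$29 y q{\left(4,-2 \right)} = 29 \left(-19\right) 2 \cdot 4 \left(-2 - 2\right) = - 551 \cdot 2 \cdot 4 \left(-4\right) = \left(-551\right) \left(-32\right) = 17632$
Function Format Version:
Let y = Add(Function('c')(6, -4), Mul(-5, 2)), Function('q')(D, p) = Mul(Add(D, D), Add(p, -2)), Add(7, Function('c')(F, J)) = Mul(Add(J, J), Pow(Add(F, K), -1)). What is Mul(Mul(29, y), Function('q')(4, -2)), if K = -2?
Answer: 17632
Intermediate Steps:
Function('c')(F, J) = Add(-7, Mul(2, J, Pow(Add(-2, F), -1))) (Function('c')(F, J) = Add(-7, Mul(Add(J, J), Pow(Add(F, -2), -1))) = Add(-7, Mul(Mul(2, J), Pow(Add(-2, F), -1))) = Add(-7, Mul(2, J, Pow(Add(-2, F), -1))))
Function('q')(D, p) = Mul(2, D, Add(-2, p)) (Function('q')(D, p) = Mul(Mul(2, D), Add(-2, p)) = Mul(2, D, Add(-2, p)))
y = -19 (y = Add(Mul(Pow(Add(-2, 6), -1), Add(14, Mul(-7, 6), Mul(2, -4))), Mul(-5, 2)) = Add(Mul(Pow(4, -1), Add(14, -42, -8)), -10) = Add(Mul(Rational(1, 4), -36), -10) = Add(-9, -10) = -19)
Mul(Mul(29, y), Function('q')(4, -2)) = Mul(Mul(29, -19), Mul(2, 4, Add(-2, -2))) = Mul(-551, Mul(2, 4, -4)) = Mul(-551, -32) = 17632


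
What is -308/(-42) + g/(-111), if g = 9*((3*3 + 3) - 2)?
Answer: 724/111 ≈ 6.5225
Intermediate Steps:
g = 90 (g = 9*((9 + 3) - 2) = 9*(12 - 2) = 9*10 = 90)
-308/(-42) + g/(-111) = -308/(-42) + 90/(-111) = -308*(-1/42) + 90*(-1/111) = 22/3 - 30/37 = 724/111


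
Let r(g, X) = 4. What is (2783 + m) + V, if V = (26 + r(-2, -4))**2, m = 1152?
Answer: 4835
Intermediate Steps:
V = 900 (V = (26 + 4)**2 = 30**2 = 900)
(2783 + m) + V = (2783 + 1152) + 900 = 3935 + 900 = 4835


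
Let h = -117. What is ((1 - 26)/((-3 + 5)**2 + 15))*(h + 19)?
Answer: 2450/19 ≈ 128.95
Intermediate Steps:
((1 - 26)/((-3 + 5)**2 + 15))*(h + 19) = ((1 - 26)/((-3 + 5)**2 + 15))*(-117 + 19) = -25/(2**2 + 15)*(-98) = -25/(4 + 15)*(-98) = -25/19*(-98) = 2450/19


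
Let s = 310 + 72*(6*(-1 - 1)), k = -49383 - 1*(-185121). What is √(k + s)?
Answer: 4*√8449 ≈ 367.67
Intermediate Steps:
k = 135738 (k = -49383 + 185121 = 135738)
s = -554 (s = 310 + 72*(6*(-2)) = 310 + 72*(-12) = 310 - 864 = -554)
√(k + s) = √(135738 - 554) = √135184 = 4*√8449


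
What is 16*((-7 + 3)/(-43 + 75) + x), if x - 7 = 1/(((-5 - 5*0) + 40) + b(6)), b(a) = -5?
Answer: 1658/15 ≈ 110.53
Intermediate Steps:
x = 211/30 (x = 7 + 1/(((-5 - 5*0) + 40) - 5) = 7 + 1/(((-5 + 0) + 40) - 5) = 7 + 1/((-5 + 40) - 5) = 7 + 1/(35 - 5) = 7 + 1/30 = 211/30 ≈ 7.0333)
16*((-7 + 3)/(-43 + 75) + x) = 16*((-7 + 3)/(-43 + 75) + 211/30) = 16*(-4/32 + 211/30) = 16*(-4*1/32 + 211/30) = 16*(-⅛ + 211/30) = 16*(829/120) = 1658/15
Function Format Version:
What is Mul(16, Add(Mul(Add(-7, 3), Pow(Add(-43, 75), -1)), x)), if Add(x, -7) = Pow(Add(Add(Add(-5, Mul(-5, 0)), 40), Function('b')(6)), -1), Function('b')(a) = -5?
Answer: Rational(1658, 15) ≈ 110.53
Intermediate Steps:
x = Rational(211, 30) (x = Add(7, Pow(Add(Add(Add(-5, Mul(-5, 0)), 40), -5), -1)) = Add(7, Pow(Add(Add(Add(-5, 0), 40), -5), -1)) = Add(7, Pow(Add(Add(-5, 40), -5), -1)) = Add(7, Pow(Add(35, -5), -1)) = Add(7, Pow(30, -1)) = Add(7, Rational(1, 30)) = Rational(211, 30) ≈ 7.0333)
Mul(16, Add(Mul(Add(-7, 3), Pow(Add(-43, 75), -1)), x)) = Mul(16, Add(Mul(Add(-7, 3), Pow(Add(-43, 75), -1)), Rational(211, 30))) = Mul(16, Add(Mul(-4, Pow(32, -1)), Rational(211, 30))) = Mul(16, Add(Mul(-4, Rational(1, 32)), Rational(211, 30))) = Mul(16, Add(Rational(-1, 8), Rational(211, 30))) = Mul(16, Rational(829, 120)) = Rational(1658, 15)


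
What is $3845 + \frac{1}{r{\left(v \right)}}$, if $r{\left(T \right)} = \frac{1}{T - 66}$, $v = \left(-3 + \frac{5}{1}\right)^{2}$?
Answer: $3783$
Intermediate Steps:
$v = 4$ ($v = \left(-3 + 5 \cdot 1\right)^{2} = \left(-3 + 5\right)^{2} = 2^{2} = 4$)
$r{\left(T \right)} = \frac{1}{-66 + T}$
$3845 + \frac{1}{r{\left(v \right)}} = 3845 + \frac{1}{\frac{1}{-66 + 4}} = 3845 + \frac{1}{\frac{1}{-62}} = 3845 + \frac{1}{- \frac{1}{62}} = 3845 - 62 = 3783$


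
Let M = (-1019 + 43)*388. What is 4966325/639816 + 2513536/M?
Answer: 4257611441/3785791272 ≈ 1.1246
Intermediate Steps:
M = -378688 (M = -976*388 = -378688)
4966325/639816 + 2513536/M = 4966325/639816 + 2513536/(-378688) = 4966325*(1/639816) + 2513536*(-1/378688) = 4966325/639816 - 39274/5917 = 4257611441/3785791272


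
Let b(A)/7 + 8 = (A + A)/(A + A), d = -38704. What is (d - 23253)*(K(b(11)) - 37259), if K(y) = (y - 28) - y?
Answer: 2310190659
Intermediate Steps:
b(A) = -49 (b(A) = -56 + 7*((A + A)/(A + A)) = -56 + 7*((2*A)/((2*A))) = -56 + 7*((2*A)*(1/(2*A))) = -56 + 7*1 = -56 + 7 = -49)
K(y) = -28 (K(y) = (-28 + y) - y = -28)
(d - 23253)*(K(b(11)) - 37259) = (-38704 - 23253)*(-28 - 37259) = -61957*(-37287) = 2310190659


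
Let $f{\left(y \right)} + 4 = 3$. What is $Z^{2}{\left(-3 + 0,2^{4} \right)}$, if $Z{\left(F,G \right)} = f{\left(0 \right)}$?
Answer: $1$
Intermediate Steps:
$f{\left(y \right)} = -1$ ($f{\left(y \right)} = -4 + 3 = -1$)
$Z{\left(F,G \right)} = -1$
$Z^{2}{\left(-3 + 0,2^{4} \right)} = \left(-1\right)^{2} = 1$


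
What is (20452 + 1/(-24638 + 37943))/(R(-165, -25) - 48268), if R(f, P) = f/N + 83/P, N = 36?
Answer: -5442277220/12846217877 ≈ -0.42365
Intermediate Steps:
R(f, P) = 83/P + f/36 (R(f, P) = f/36 + 83/P = 83/P + f/36)
(20452 + 1/(-24638 + 37943))/(R(-165, -25) - 48268) = (20452 + 1/(-24638 + 37943))/((83/(-25) + (1/36)*(-165)) - 48268) = (20452 + 1/13305)/((83*(-1/25) - 55/12) - 48268) = (20452 + 1/13305)/((-83/25 - 55/12) - 48268) = 272113861/(13305*(-2371/300 - 48268)) = 272113861/(13305*(-14482771/300)) = (272113861/13305)*(-300/14482771) = -5442277220/12846217877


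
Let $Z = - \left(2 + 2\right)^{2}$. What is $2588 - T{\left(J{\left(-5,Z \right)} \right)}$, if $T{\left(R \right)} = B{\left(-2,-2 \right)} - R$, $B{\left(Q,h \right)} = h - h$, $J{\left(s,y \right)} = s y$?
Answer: $2668$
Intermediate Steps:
$Z = -16$ ($Z = - 4^{2} = \left(-1\right) 16 = -16$)
$B{\left(Q,h \right)} = 0$
$T{\left(R \right)} = - R$ ($T{\left(R \right)} = 0 - R = - R$)
$2588 - T{\left(J{\left(-5,Z \right)} \right)} = 2588 - - \left(-5\right) \left(-16\right) = 2588 - \left(-1\right) 80 = 2588 - -80 = 2588 + 80 = 2668$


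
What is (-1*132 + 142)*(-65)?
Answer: -650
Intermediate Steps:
(-1*132 + 142)*(-65) = (-132 + 142)*(-65) = 10*(-65) = -650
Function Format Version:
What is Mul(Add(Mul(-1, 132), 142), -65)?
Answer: -650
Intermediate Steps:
Mul(Add(Mul(-1, 132), 142), -65) = Mul(Add(-132, 142), -65) = Mul(10, -65) = -650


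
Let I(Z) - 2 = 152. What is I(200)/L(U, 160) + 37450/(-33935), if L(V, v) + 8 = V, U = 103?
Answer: 333648/644765 ≈ 0.51747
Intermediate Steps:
L(V, v) = -8 + V
I(Z) = 154 (I(Z) = 2 + 152 = 154)
I(200)/L(U, 160) + 37450/(-33935) = 154/(-8 + 103) + 37450/(-33935) = 154/95 + 37450*(-1/33935) = 154*(1/95) - 7490/6787 = 154/95 - 7490/6787 = 333648/644765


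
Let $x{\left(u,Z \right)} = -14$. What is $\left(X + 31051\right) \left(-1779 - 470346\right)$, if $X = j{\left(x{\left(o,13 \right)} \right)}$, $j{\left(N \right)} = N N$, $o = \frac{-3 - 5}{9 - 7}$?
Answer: $-14752489875$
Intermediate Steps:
$o = -4$ ($o = - \frac{8}{2} = \left(-8\right) \frac{1}{2} = -4$)
$j{\left(N \right)} = N^{2}$
$X = 196$ ($X = \left(-14\right)^{2} = 196$)
$\left(X + 31051\right) \left(-1779 - 470346\right) = \left(196 + 31051\right) \left(-1779 - 470346\right) = 31247 \left(-472125\right) = -14752489875$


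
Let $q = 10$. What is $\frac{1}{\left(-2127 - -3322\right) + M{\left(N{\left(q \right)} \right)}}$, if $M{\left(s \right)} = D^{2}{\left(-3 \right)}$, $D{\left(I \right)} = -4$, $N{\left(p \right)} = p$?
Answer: $\frac{1}{1211} \approx 0.00082576$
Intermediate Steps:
$M{\left(s \right)} = 16$ ($M{\left(s \right)} = \left(-4\right)^{2} = 16$)
$\frac{1}{\left(-2127 - -3322\right) + M{\left(N{\left(q \right)} \right)}} = \frac{1}{\left(-2127 - -3322\right) + 16} = \frac{1}{\left(-2127 + 3322\right) + 16} = \frac{1}{1195 + 16} = \frac{1}{1211}$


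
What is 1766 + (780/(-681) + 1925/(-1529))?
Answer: 55646733/31553 ≈ 1763.6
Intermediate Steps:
1766 + (780/(-681) + 1925/(-1529)) = 1766 + (780*(-1/681) + 1925*(-1/1529)) = 1766 + (-260/227 - 175/139) = 1766 - 75865/31553 = 55646733/31553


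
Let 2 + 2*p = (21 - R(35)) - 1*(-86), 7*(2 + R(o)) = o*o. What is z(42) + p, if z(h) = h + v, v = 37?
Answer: 45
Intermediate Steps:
R(o) = -2 + o²/7 (R(o) = -2 + (o*o)/7 = -2 + o²/7)
p = -34 (p = -1 + ((21 - (-2 + (⅐)*35²)) - 1*(-86))/2 = -1 + ((21 - (-2 + (⅐)*1225)) + 86)/2 = -1 + ((21 - (-2 + 175)) + 86)/2 = -1 + ((21 - 1*173) + 86)/2 = -1 + ((21 - 173) + 86)/2 = -1 + (-152 + 86)/2 = -1 + (½)*(-66) = -1 - 33 = -34)
z(h) = 37 + h (z(h) = h + 37 = 37 + h)
z(42) + p = (37 + 42) - 34 = 79 - 34 = 45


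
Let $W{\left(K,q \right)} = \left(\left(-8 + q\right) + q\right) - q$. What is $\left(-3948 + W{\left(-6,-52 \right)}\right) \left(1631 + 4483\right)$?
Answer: $-24504912$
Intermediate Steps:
$W{\left(K,q \right)} = -8 + q$ ($W{\left(K,q \right)} = \left(-8 + 2 q\right) - q = -8 + q$)
$\left(-3948 + W{\left(-6,-52 \right)}\right) \left(1631 + 4483\right) = \left(-3948 - 60\right) \left(1631 + 4483\right) = \left(-3948 - 60\right) 6114 = \left(-4008\right) 6114 = -24504912$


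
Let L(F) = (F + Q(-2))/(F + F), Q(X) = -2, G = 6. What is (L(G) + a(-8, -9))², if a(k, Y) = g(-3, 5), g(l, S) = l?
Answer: 64/9 ≈ 7.1111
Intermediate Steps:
a(k, Y) = -3
L(F) = (-2 + F)/(2*F) (L(F) = (F - 2)/(F + F) = (-2 + F)/((2*F)) = (-2 + F)*(1/(2*F)) = (-2 + F)/(2*F))
(L(G) + a(-8, -9))² = ((½)*(-2 + 6)/6 - 3)² = ((½)*(⅙)*4 - 3)² = (⅓ - 3)² = (-8/3)² = 64/9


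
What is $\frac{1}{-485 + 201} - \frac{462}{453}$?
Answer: $- \frac{43887}{42884} \approx -1.0234$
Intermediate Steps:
$\frac{1}{-485 + 201} - \frac{462}{453} = \frac{1}{-284} - \frac{154}{151} = - \frac{1}{284} - \frac{154}{151} = - \frac{43887}{42884}$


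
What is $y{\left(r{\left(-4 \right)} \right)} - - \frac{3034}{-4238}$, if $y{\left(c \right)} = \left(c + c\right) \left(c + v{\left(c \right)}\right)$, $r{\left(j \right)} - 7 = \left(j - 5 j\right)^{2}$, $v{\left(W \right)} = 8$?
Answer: $\frac{302053457}{2119} \approx 1.4255 \cdot 10^{5}$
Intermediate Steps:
$r{\left(j \right)} = 7 + 16 j^{2}$ ($r{\left(j \right)} = 7 + \left(j - 5 j\right)^{2} = 7 + \left(- 4 j\right)^{2} = 7 + 16 j^{2}$)
$y{\left(c \right)} = 2 c \left(8 + c\right)$ ($y{\left(c \right)} = \left(c + c\right) \left(c + 8\right) = 2 c \left(8 + c\right)$)
$y{\left(r{\left(-4 \right)} \right)} - - \frac{3034}{-4238} = 2 \left(7 + 16 \left(-4\right)^{2}\right) \left(8 + \left(7 + 16 \left(-4\right)^{2}\right)\right) - - \frac{3034}{-4238} = 2 \left(7 + 16 \cdot 16\right) \left(8 + \left(7 + 16 \cdot 16\right)\right) - \left(-3034\right) \left(- \frac{1}{4238}\right) = 2 \left(7 + 256\right) \left(8 + \left(7 + 256\right)\right) - \frac{1517}{2119} = 2 \cdot 263 \left(8 + 263\right) - \frac{1517}{2119} = 2 \cdot 263 \cdot 271 - \frac{1517}{2119} = 142546 - \frac{1517}{2119} = \frac{302053457}{2119}$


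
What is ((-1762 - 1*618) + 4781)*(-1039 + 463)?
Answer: -1382976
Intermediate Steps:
((-1762 - 1*618) + 4781)*(-1039 + 463) = ((-1762 - 618) + 4781)*(-576) = (-2380 + 4781)*(-576) = 2401*(-576) = -1382976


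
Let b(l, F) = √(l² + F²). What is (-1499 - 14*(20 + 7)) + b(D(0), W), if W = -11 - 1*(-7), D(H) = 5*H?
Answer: -1873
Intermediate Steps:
W = -4 (W = -11 + 7 = -4)
b(l, F) = √(F² + l²)
(-1499 - 14*(20 + 7)) + b(D(0), W) = (-1499 - 14*(20 + 7)) + √((-4)² + (5*0)²) = (-1499 - 14*27) + √(16 + 0²) = (-1499 - 378) + √(16 + 0) = -1877 + √16 = -1877 + 4 = -1873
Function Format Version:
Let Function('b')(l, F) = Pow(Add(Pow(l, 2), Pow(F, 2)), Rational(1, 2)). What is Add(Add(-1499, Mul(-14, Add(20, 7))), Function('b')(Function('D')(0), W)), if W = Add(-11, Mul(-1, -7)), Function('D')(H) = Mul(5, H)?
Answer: -1873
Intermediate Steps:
W = -4 (W = Add(-11, 7) = -4)
Function('b')(l, F) = Pow(Add(Pow(F, 2), Pow(l, 2)), Rational(1, 2))
Add(Add(-1499, Mul(-14, Add(20, 7))), Function('b')(Function('D')(0), W)) = Add(Add(-1499, Mul(-14, Add(20, 7))), Pow(Add(Pow(-4, 2), Pow(Mul(5, 0), 2)), Rational(1, 2))) = Add(Add(-1499, Mul(-14, 27)), Pow(Add(16, Pow(0, 2)), Rational(1, 2))) = Add(Add(-1499, -378), Pow(Add(16, 0), Rational(1, 2))) = Add(-1877, Pow(16, Rational(1, 2))) = Add(-1877, 4) = -1873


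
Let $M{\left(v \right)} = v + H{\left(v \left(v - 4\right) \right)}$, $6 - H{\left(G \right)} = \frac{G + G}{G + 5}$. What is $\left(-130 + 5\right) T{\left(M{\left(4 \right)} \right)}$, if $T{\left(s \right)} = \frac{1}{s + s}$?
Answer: $- \frac{25}{4} \approx -6.25$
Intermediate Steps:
$H{\left(G \right)} = 6 - \frac{2 G}{5 + G}$ ($H{\left(G \right)} = 6 - \frac{G + G}{G + 5} = 6 - \frac{2 G}{5 + G}$)
$M{\left(v \right)} = v + \frac{2 \left(15 + 2 v \left(-4 + v\right)\right)}{5 + v \left(-4 + v\right)}$ ($M{\left(v \right)} = v + \frac{2 \left(15 + 2 v \left(v - 4\right)\right)}{5 + v \left(v - 4\right)} = v + \frac{2 \left(15 + 2 v \left(-4 + v\right)\right)}{5 + v \left(-4 + v\right)}$)
$T{\left(s \right)} = \frac{1}{2 s}$
$\left(-130 + 5\right) T{\left(M{\left(4 \right)} \right)} = \left(-130 + 5\right) \frac{1}{2 \frac{30 + 4^{3} - 44}{5 + 4^{2} - 16}} = - 125 \frac{1}{2 \frac{30 + 64 - 44}{5 + 16 - 16}} = - 125 \frac{1}{2 \cdot \frac{1}{5} \cdot 50} = - 125 \frac{1}{2 \cdot 10} = - 125 \cdot \frac{1}{2} \cdot \frac{1}{10} = \left(-125\right) \frac{1}{20} = - \frac{25}{4}$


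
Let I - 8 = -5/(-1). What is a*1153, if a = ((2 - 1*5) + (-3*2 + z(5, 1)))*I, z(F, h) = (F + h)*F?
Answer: 314769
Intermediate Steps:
z(F, h) = F*(F + h)
I = 13 (I = 8 - 5/(-1) = 8 - 5*(-1) = 8 + 5 = 13)
a = 273 (a = ((2 - 1*5) + (-3*2 + 5*(5 + 1)))*13 = ((2 - 5) + (-6 + 5*6))*13 = (-3 + (-6 + 30))*13 = (-3 + 24)*13 = 21*13 = 273)
a*1153 = 273*1153 = 314769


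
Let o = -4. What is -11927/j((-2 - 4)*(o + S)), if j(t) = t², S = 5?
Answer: -11927/36 ≈ -331.31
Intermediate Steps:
-11927/j((-2 - 4)*(o + S)) = -11927*1/((-4 + 5)²*(-2 - 4)²) = -11927/((-6*1)²) = -11927/((-6)²) = -11927/36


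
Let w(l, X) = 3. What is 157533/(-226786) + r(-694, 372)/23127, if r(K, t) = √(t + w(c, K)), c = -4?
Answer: -157533/226786 + 5*√15/23127 ≈ -0.69380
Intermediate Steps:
r(K, t) = √(3 + t) (r(K, t) = √(t + 3) = √(3 + t))
157533/(-226786) + r(-694, 372)/23127 = 157533/(-226786) + √(3 + 372)/23127 = 157533*(-1/226786) + √375*(1/23127) = -157533/226786 + (5*√15)*(1/23127) = -157533/226786 + 5*√15/23127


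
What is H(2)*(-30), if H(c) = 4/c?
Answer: -60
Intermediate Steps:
H(2)*(-30) = (4/2)*(-30) = (4*(½))*(-30) = 2*(-30) = -60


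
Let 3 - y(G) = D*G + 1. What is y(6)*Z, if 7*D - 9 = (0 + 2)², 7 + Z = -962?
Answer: 62016/7 ≈ 8859.4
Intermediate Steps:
Z = -969 (Z = -7 - 962 = -969)
D = 13/7 (D = 9/7 + (0 + 2)²/7 = 9/7 + (⅐)*2² = 9/7 + (⅐)*4 = 9/7 + 4/7 = 13/7 ≈ 1.8571)
y(G) = 2 - 13*G/7 (y(G) = 3 - (13*G/7 + 1) = 3 - (1 + 13*G/7) = 3 + (-1 - 13*G/7) = 2 - 13*G/7)
y(6)*Z = (2 - 13/7*6)*(-969) = (2 - 78/7)*(-969) = -64/7*(-969) = 62016/7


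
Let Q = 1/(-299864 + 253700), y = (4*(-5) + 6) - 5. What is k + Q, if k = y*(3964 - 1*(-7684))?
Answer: -10216647169/46164 ≈ -2.2131e+5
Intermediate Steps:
y = -19 (y = (-20 + 6) - 5 = -14 - 5 = -19)
Q = -1/46164 (Q = 1/(-46164) = -1/46164 ≈ -2.1662e-5)
k = -221312 (k = -19*(3964 - 1*(-7684)) = -19*(3964 + 7684) = -19*11648 = -221312)
k + Q = -221312 - 1/46164 = -10216647169/46164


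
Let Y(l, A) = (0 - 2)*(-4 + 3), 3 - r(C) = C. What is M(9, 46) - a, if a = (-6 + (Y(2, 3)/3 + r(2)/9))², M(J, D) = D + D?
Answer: 5243/81 ≈ 64.728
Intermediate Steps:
r(C) = 3 - C
Y(l, A) = 2 (Y(l, A) = -2*(-1) = 2)
M(J, D) = 2*D
a = 2209/81 (a = (-6 + (2/3 + (3 - 1*2)/9))² = (-6 + (2*(⅓) + (3 - 2)*(⅑)))² = (-6 + (⅔ + 1*(⅑)))² = (-6 + (⅔ + ⅑))² = (-6 + 7/9)² = (-47/9)² = 2209/81 ≈ 27.272)
M(9, 46) - a = 2*46 - 1*2209/81 = 92 - 2209/81 = 5243/81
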